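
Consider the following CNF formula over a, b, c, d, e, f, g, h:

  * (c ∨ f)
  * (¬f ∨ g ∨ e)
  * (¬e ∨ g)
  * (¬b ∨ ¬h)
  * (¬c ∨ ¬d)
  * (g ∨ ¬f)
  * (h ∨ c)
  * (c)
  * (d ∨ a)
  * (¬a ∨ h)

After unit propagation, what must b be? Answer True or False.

(c) is a unit clause: c = True.
In (¬d ∨ ¬c), ¬c is now false; ¬d must hold, so d = False.
In (a ∨ d), d is now false; a must hold, so a = True.
(h ∨ ¬a) with a = True leaves only h, so h = True.
In (¬h ∨ ¬b), ¬h is now false; ¬b must hold, so b = False.

False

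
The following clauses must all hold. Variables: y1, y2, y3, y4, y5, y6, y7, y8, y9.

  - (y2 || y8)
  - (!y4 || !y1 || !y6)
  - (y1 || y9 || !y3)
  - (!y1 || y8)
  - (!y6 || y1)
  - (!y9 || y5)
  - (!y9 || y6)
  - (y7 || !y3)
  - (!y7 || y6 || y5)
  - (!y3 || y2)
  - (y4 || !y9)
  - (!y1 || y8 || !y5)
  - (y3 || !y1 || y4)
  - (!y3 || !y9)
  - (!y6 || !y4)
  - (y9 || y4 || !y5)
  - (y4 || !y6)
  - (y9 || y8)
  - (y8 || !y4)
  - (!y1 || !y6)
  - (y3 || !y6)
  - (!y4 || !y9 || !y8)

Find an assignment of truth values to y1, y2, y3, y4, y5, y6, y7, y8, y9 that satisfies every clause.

y1=F, y2=T, y3=F, y4=T, y5=T, y6=F, y7=F, y8=T, y9=F

Check each clause:
  1. (y2 || y8) — y8 is true.
  2. (!y1 || !y4 || !y6) — !y6 is true.
  3. (y1 || !y3 || y9) — !y3 is true.
  4. (!y1 || y8) — y8 is true.
  5. (y1 || !y6) — !y6 is true.
  6. (y5 || !y9) — y5 is true.
  7. (!y9 || y6) — !y9 is true.
  8. (!y3 || y7) — !y3 is true.
  9. (y6 || !y7 || y5) — !y7 is true.
  10. (!y3 || y2) — y2 is true.
  11. (!y9 || y4) — y4 is true.
  12. (!y5 || y8 || !y1) — y8 is true.
  13. (y4 || !y1 || y3) — y4 is true.
  14. (!y3 || !y9) — !y3 is true.
  15. (!y4 || !y6) — !y6 is true.
  16. (y4 || y9 || !y5) — y4 is true.
  17. (!y6 || y4) — !y6 is true.
  18. (y8 || y9) — y8 is true.
  19. (y8 || !y4) — y8 is true.
  20. (!y1 || !y6) — !y6 is true.
  21. (y3 || !y6) — !y6 is true.
  22. (!y8 || !y9 || !y4) — !y9 is true.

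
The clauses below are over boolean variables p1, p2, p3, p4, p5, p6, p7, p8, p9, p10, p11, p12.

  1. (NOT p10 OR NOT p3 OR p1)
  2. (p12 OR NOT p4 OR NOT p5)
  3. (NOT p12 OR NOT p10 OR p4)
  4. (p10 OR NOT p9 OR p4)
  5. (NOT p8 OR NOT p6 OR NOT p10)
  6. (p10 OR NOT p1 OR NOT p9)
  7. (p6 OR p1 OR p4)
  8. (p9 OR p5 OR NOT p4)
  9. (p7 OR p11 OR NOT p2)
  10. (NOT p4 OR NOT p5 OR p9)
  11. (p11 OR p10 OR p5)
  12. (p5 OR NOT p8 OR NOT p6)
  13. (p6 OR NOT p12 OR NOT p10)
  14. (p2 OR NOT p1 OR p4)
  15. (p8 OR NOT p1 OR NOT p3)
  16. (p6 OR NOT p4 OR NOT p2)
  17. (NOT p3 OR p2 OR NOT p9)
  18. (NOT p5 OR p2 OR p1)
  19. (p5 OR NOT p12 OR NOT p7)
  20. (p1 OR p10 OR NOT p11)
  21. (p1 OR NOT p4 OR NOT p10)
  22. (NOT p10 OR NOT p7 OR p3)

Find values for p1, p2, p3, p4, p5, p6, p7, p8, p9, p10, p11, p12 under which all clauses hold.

Try p1 = False.
Branch on p2: take p2 = True.
The remaining clauses are satisfied by p3 = True, p4 = True, p5 = True, p6 = True, p7 = True, p8 = False, p9 = True, p10 = False, p11 = False, p12 = True.
Every clause has at least one true literal under this assignment.

p1 = False, p2 = True, p3 = True, p4 = True, p5 = True, p6 = True, p7 = True, p8 = False, p9 = True, p10 = False, p11 = False, p12 = True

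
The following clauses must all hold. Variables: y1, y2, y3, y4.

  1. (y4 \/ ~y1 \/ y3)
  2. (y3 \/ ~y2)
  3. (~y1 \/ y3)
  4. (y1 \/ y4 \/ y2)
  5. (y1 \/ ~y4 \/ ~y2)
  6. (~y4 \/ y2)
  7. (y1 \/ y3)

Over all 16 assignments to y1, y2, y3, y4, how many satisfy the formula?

Satisfying assignments:
  y1=0 y2=1 y3=1 y4=0
  y1=1 y2=0 y3=1 y4=0
  y1=1 y2=1 y3=1 y4=0
  y1=1 y2=1 y3=1 y4=1
That's 4 in total.

4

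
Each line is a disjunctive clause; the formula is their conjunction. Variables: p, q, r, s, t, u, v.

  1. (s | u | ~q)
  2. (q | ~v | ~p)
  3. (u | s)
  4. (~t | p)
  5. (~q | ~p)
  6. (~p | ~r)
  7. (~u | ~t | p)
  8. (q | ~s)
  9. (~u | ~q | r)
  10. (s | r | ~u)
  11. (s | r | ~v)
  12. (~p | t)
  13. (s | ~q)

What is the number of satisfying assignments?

8

The models are:
  p=0 q=0 r=1 s=0 t=0 u=1 v=0
  p=0 q=0 r=1 s=0 t=0 u=1 v=1
  p=0 q=1 r=0 s=1 t=0 u=0 v=0
  p=0 q=1 r=0 s=1 t=0 u=0 v=1
  p=0 q=1 r=1 s=1 t=0 u=0 v=0
  p=0 q=1 r=1 s=1 t=0 u=0 v=1
  p=0 q=1 r=1 s=1 t=0 u=1 v=0
  p=0 q=1 r=1 s=1 t=0 u=1 v=1
That's 8 in total.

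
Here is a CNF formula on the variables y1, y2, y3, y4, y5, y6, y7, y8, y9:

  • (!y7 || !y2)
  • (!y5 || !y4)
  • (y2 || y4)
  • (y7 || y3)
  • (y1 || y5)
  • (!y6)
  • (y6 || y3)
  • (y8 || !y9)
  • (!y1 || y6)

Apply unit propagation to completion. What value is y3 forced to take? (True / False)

True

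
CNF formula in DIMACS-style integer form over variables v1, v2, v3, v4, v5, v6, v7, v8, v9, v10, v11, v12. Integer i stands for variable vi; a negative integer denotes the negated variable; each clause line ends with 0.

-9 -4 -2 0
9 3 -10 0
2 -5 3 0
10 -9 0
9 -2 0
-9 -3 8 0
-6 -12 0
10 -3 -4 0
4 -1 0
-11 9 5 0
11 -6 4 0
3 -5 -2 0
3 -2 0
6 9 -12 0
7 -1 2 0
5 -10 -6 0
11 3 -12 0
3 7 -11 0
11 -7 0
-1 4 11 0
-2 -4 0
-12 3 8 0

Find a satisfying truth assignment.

Pure literal: v1 appears only negated; assign v1 = False.
Pure literal: v8 appears only positively; assign v8 = True.
Try v2 = False.
The remaining clauses are satisfied by v3 = True, v4 = False, v5 = True, v6 = True, v7 = True, v9 = False, v10 = False, v11 = True, v12 = False.

v1 = False, v2 = False, v3 = True, v4 = False, v5 = True, v6 = True, v7 = True, v8 = True, v9 = False, v10 = False, v11 = True, v12 = False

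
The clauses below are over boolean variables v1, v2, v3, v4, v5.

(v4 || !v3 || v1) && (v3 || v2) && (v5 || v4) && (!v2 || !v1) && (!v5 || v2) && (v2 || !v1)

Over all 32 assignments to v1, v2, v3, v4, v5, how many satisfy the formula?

6

Satisfying assignments:
  v1=0 v2=0 v3=1 v4=1 v5=0
  v1=0 v2=1 v3=0 v4=0 v5=1
  v1=0 v2=1 v3=0 v4=1 v5=0
  v1=0 v2=1 v3=0 v4=1 v5=1
  v1=0 v2=1 v3=1 v4=1 v5=0
  v1=0 v2=1 v3=1 v4=1 v5=1
That's 6 in total.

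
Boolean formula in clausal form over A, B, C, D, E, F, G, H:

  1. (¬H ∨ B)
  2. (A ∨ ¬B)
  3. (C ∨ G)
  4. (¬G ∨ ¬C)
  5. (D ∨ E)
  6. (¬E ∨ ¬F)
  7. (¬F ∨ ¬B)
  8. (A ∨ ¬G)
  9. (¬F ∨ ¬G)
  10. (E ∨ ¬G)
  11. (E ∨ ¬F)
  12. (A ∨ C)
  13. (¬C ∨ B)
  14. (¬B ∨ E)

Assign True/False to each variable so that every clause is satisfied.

A = True, B = False, C = False, D = False, E = True, F = False, G = True, H = False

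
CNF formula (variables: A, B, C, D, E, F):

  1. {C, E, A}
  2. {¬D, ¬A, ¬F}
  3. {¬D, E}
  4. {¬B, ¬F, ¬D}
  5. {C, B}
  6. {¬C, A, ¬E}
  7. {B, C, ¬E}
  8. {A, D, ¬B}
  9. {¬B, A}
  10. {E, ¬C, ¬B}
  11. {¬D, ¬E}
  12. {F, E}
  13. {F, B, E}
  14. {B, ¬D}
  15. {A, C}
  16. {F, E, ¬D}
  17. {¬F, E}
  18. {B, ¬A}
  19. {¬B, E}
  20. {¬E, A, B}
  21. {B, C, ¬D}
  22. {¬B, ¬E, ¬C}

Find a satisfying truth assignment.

A = True, B = True, C = False, D = False, E = True, F = True

Try A = True.
  then B is forced to True.
  then E is forced to True.
  then D is forced to False.
  then C is forced to False.
F is now unconstrained; take F = True.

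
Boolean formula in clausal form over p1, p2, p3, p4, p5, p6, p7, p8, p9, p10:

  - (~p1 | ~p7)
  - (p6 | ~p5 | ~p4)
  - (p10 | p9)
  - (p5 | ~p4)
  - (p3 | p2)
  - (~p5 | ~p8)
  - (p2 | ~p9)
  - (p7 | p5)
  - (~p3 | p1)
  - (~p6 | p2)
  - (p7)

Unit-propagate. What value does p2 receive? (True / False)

(p7) stands alone — p7 = True.
(~p1 | ~p7): since p7 = True, the clause reduces to (~p1). p1 = False.
In (p1 | ~p3), p1 is now false; ~p3 must hold, so p3 = False.
In (p2 | p3), p3 is now false; p2 must hold, so p2 = True.

True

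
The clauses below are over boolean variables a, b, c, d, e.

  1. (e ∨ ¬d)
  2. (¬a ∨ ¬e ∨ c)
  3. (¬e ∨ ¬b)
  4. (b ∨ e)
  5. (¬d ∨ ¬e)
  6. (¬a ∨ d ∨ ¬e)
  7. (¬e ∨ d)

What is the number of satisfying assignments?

Satisfying assignments:
  a=0 b=1 c=0 d=0 e=0
  a=0 b=1 c=1 d=0 e=0
  a=1 b=1 c=0 d=0 e=0
  a=1 b=1 c=1 d=0 e=0
Count: 4.

4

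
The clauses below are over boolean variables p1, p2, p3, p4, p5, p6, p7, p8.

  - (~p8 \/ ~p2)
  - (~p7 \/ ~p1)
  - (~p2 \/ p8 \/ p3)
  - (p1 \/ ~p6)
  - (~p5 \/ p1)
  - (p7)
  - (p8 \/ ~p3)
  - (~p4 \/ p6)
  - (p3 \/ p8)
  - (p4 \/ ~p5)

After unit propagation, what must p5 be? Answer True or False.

Unit clause (p7) sets p7 = True.
(~p1 \/ ~p7): since p7 = True, the clause reduces to (~p1). p1 = False.
(~p6 \/ p1): since p1 = False, the clause reduces to (~p6). p6 = False.
From (p1 \/ ~p5) and p1 = False: p5 = False.

False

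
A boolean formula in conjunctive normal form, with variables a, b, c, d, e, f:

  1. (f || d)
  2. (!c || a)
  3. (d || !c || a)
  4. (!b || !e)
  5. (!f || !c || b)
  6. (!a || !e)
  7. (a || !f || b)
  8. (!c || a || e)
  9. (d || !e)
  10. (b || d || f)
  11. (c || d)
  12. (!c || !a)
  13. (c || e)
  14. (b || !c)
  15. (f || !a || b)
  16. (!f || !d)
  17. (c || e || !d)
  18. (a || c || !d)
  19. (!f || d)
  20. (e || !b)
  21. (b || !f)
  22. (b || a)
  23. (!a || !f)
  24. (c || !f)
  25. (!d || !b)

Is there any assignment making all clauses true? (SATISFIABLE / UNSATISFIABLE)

UNSATISFIABLE

c = True:
  propagation gives a=True; an empty clause results — contradiction.
c = False:
  propagation gives d=True, e=True, b=False, a=False; an empty clause results — contradiction.
Every branch closes, so no satisfying assignment exists.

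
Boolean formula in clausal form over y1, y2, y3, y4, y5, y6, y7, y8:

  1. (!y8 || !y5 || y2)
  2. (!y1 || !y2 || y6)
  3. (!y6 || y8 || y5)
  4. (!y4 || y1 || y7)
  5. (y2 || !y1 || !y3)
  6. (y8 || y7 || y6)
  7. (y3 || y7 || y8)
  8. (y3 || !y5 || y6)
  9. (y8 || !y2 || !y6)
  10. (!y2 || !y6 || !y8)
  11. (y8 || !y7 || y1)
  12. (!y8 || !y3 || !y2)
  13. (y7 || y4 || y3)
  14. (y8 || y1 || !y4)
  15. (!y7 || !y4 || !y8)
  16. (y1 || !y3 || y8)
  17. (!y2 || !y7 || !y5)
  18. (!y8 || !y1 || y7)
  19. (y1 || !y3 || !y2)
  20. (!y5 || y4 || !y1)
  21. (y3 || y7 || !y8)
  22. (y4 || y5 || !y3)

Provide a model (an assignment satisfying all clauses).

Set y1 = False and propagate.
Branch on y2: take y2 = False.
The remaining clauses are satisfied by y3 = False, y4 = False, y5 = False, y6 = False, y7 = True, y8 = True.
Every clause has at least one true literal under this assignment.

y1=0, y2=0, y3=0, y4=0, y5=0, y6=0, y7=1, y8=1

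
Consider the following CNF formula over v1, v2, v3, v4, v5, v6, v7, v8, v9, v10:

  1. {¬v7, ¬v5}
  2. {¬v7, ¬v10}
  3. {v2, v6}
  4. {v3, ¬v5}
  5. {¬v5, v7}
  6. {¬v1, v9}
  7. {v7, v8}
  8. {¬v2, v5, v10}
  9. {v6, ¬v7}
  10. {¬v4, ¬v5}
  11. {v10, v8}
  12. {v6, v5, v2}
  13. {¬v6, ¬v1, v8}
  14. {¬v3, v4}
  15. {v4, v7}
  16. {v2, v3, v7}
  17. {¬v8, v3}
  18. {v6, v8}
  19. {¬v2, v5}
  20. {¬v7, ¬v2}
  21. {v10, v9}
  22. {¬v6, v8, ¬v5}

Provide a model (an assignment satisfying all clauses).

v1=T  v2=F  v3=T  v4=T  v5=F  v6=T  v7=F  v8=T  v9=T  v10=T

Check each clause:
  1. {¬v5, ¬v7} — ¬v7 is true.
  2. {¬v7, ¬v10} — ¬v7 is true.
  3. {v2, v6} — v6 is true.
  4. {¬v5, v3} — v3 is true.
  5. {v7, ¬v5} — ¬v5 is true.
  6. {v9, ¬v1} — v9 is true.
  7. {v7, v8} — v8 is true.
  8. {v10, ¬v2, v5} — v10 is true.
  9. {v6, ¬v7} — ¬v7 is true.
  10. {¬v5, ¬v4} — ¬v5 is true.
  11. {v10, v8} — v8 is true.
  12. {v2, v6, v5} — v6 is true.
  13. {v8, ¬v1, ¬v6} — v8 is true.
  14. {¬v3, v4} — v4 is true.
  15. {v7, v4} — v4 is true.
  16. {v7, v2, v3} — v3 is true.
  17. {¬v8, v3} — v3 is true.
  18. {v6, v8} — v8 is true.
  19. {¬v2, v5} — ¬v2 is true.
  20. {¬v2, ¬v7} — ¬v7 is true.
  21. {v9, v10} — v9 is true.
  22. {v8, ¬v5, ¬v6} — v8 is true.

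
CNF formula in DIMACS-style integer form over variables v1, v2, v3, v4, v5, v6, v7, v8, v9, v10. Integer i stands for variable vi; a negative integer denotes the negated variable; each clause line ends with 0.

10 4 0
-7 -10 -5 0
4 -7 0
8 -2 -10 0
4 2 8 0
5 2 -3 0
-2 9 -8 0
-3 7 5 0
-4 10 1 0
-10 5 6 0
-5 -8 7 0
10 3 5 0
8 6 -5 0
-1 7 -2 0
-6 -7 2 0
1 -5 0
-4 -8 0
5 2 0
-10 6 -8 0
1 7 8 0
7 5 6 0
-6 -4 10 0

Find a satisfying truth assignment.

v1 = 1, v2 = 0, v3 = 0, v4 = 1, v5 = 1, v6 = 1, v7 = 0, v8 = 0, v9 = 0, v10 = 1

Check each clause:
  1. {v4, v10} — v10 is true.
  2. {¬v5, ¬v10, ¬v7} — ¬v7 is true.
  3. {¬v7, v4} — ¬v7 is true.
  4. {v8, ¬v2, ¬v10} — ¬v2 is true.
  5. {v8, v4, v2} — v4 is true.
  6. {v5, ¬v3, v2} — v5 is true.
  7. {¬v8, ¬v2, v9} — ¬v8 is true.
  8. {¬v3, v5, v7} — ¬v3 is true.
  9. {v10, v1, ¬v4} — v1 is true.
  10. {¬v10, v6, v5} — v5 is true.
  11. {¬v8, ¬v5, v7} — ¬v8 is true.
  12. {v5, v3, v10} — v10 is true.
  13. {¬v5, v8, v6} — v6 is true.
  14. {v7, ¬v2, ¬v1} — ¬v2 is true.
  15. {¬v7, v2, ¬v6} — ¬v7 is true.
  16. {¬v5, v1} — v1 is true.
  17. {¬v4, ¬v8} — ¬v8 is true.
  18. {v5, v2} — v5 is true.
  19. {v6, ¬v10, ¬v8} — ¬v8 is true.
  20. {v7, v1, v8} — v1 is true.
  21. {v6, v7, v5} — v5 is true.
  22. {¬v4, v10, ¬v6} — v10 is true.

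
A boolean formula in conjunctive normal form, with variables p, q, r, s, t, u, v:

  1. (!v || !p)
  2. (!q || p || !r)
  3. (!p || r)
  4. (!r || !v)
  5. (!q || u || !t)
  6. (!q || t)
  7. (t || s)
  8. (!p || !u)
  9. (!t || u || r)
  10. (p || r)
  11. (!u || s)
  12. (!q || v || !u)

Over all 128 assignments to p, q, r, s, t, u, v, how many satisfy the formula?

Split on p, then r.
  p=1, r=1: remaining (q,s,t,u,v) ∈ {(0,0,1,0,0); (0,1,0,0,0); (0,1,1,0,0)} — 3.
  p=1, r=0: a clause becomes empty — 0.
  p=0, r=1: 5 of the 32 assignments to (q,s,t,u,v) work.
  p=0, r=0: a clause becomes empty — 0.
Total: 3 + 0 + 5 + 0 = 8.

8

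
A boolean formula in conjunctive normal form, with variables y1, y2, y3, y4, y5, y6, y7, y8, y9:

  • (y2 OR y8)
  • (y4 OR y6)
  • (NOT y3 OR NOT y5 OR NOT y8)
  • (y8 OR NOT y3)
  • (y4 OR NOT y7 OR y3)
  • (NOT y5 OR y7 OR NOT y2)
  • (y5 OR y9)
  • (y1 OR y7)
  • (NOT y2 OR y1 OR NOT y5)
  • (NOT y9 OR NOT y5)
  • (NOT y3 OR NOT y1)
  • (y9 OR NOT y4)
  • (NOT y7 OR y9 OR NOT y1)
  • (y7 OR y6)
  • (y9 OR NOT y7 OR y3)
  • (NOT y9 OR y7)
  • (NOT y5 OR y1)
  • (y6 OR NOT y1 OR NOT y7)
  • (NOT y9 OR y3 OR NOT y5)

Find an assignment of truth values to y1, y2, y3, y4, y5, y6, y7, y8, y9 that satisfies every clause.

y1=False, y2=True, y3=True, y4=False, y5=False, y6=True, y7=True, y8=True, y9=True

Check each clause:
  1. (y2 OR y8) — y8 is true.
  2. (y4 OR y6) — y6 is true.
  3. (NOT y3 OR NOT y5 OR NOT y8) — NOT y5 is true.
  4. (y8 OR NOT y3) — y8 is true.
  5. (NOT y7 OR y3 OR y4) — y3 is true.
  6. (NOT y5 OR y7 OR NOT y2) — NOT y5 is true.
  7. (y5 OR y9) — y9 is true.
  8. (y7 OR y1) — y7 is true.
  9. (NOT y5 OR NOT y2 OR y1) — NOT y5 is true.
  10. (NOT y5 OR NOT y9) — NOT y5 is true.
  11. (NOT y1 OR NOT y3) — NOT y1 is true.
  12. (y9 OR NOT y4) — y9 is true.
  13. (y9 OR NOT y1 OR NOT y7) — y9 is true.
  14. (y6 OR y7) — y6 is true.
  15. (y9 OR NOT y7 OR y3) — y9 is true.
  16. (NOT y9 OR y7) — y7 is true.
  17. (y1 OR NOT y5) — NOT y5 is true.
  18. (y6 OR NOT y7 OR NOT y1) — NOT y1 is true.
  19. (y3 OR NOT y5 OR NOT y9) — NOT y5 is true.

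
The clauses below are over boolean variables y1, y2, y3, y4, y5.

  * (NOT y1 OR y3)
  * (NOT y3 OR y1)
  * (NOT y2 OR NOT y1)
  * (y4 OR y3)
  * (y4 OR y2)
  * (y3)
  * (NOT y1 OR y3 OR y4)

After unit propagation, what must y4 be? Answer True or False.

True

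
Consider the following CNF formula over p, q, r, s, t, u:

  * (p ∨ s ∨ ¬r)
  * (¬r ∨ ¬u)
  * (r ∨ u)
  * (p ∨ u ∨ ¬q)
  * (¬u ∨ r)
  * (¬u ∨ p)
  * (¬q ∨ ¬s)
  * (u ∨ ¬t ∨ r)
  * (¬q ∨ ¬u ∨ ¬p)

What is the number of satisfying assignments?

Satisfying assignments:
  p=0 q=0 r=1 s=1 t=0 u=0
  p=0 q=0 r=1 s=1 t=1 u=0
  p=1 q=0 r=1 s=0 t=0 u=0
  p=1 q=0 r=1 s=0 t=1 u=0
  p=1 q=0 r=1 s=1 t=0 u=0
  p=1 q=0 r=1 s=1 t=1 u=0
  p=1 q=1 r=1 s=0 t=0 u=0
  p=1 q=1 r=1 s=0 t=1 u=0
That's 8 in total.

8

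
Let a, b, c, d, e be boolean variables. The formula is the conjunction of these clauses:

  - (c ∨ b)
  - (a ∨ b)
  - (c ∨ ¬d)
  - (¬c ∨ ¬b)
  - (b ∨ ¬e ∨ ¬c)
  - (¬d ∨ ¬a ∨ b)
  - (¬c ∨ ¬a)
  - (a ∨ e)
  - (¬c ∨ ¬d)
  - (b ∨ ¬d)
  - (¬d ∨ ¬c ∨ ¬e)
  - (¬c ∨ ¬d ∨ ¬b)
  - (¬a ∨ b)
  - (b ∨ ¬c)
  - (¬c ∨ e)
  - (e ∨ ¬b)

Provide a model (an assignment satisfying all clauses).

a = False, b = True, c = False, d = False, e = True

d occurs only negated in the remaining clauses — set d = False.
Try a = False.
  then b is forced to True.
  then c is forced to False.
  then e is forced to True.
Every clause has at least one true literal under this assignment.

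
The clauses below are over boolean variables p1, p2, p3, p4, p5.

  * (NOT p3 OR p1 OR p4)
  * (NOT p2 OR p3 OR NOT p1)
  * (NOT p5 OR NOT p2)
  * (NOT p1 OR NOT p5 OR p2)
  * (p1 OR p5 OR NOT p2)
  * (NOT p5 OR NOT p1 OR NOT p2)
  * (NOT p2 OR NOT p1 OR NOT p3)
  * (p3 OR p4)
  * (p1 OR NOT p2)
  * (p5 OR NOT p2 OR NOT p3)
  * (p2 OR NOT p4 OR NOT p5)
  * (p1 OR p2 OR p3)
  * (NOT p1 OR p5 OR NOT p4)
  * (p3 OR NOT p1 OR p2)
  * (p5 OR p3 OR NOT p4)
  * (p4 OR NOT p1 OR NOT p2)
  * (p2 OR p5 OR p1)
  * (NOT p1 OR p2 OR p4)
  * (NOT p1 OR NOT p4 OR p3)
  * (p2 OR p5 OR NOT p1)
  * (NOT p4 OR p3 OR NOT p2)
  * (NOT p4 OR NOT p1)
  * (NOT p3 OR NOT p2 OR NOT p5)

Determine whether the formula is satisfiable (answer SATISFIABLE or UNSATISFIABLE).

p2 = True:
  propagation gives p5=False, p1=True, p3=True; an empty clause results — contradiction.
p2 = False:
  p1 = True:
    propagation gives p5=False; an empty clause results — contradiction.
  p1 = False:
    propagation gives p3=True, p4=True, p5=False; an empty clause results — contradiction.
Every branch closes, so no satisfying assignment exists.

UNSATISFIABLE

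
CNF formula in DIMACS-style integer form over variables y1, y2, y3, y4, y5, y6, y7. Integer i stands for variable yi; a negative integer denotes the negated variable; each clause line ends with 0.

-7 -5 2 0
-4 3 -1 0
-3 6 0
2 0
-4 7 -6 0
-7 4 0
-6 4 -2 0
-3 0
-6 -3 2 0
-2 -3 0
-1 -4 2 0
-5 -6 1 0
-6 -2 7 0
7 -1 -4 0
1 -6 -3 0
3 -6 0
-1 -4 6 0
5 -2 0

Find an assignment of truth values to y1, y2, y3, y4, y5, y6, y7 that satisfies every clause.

y1=1, y2=1, y3=0, y4=0, y5=1, y6=0, y7=0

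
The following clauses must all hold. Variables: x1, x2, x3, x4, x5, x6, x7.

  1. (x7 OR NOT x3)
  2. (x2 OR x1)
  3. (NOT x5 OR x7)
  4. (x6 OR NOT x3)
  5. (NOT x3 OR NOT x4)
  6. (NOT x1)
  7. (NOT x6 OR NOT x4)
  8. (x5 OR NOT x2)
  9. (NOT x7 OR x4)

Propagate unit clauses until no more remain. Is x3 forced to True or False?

False

Unit clause (NOT x1) sets x1 = False.
(x2 OR x1): since x1 = False, the clause reduces to (x2). x2 = True.
In (NOT x2 OR x5), NOT x2 is now false; x5 must hold, so x5 = True.
In (x7 OR NOT x5), NOT x5 is now false; x7 must hold, so x7 = True.
(NOT x7 OR x4): since x7 = True, the clause reduces to (x4). x4 = True.
In (NOT x4 OR NOT x3), NOT x4 is now false; NOT x3 must hold, so x3 = False.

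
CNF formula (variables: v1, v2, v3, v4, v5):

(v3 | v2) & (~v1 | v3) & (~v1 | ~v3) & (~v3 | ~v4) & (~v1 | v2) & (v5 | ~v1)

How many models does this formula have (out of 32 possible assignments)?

Case analysis on v1 and v3:
  v1=1, v3=1: a clause becomes empty — 0.
  v1=1, v3=0: a clause becomes empty — 0.
  v1=0, v3=1: remaining (v2,v4,v5) ∈ {(0,0,0); (0,0,1); (1,0,0); (1,0,1)} — 4.
  v1=0, v3=0: remaining (v2,v4,v5) ∈ {(1,0,0); (1,0,1); (1,1,0); (1,1,1)} — 4.
Total: 0 + 0 + 4 + 4 = 8.

8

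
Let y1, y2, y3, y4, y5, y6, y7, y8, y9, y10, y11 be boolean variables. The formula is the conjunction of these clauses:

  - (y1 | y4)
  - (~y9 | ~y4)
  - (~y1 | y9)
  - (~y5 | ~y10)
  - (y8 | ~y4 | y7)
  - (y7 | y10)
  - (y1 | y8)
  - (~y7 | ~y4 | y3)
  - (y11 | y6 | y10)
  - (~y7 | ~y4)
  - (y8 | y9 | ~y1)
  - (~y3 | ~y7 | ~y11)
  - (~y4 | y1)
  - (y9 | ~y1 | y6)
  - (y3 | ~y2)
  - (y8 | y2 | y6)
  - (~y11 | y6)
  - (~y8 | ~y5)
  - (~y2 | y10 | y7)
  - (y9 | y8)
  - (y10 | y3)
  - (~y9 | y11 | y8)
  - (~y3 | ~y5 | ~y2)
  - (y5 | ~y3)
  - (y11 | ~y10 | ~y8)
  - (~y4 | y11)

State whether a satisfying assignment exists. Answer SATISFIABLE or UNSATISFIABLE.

SATISFIABLE

y6 occurs only positively in the remaining clauses — set y6 = True.
Set y1 = True and propagate.
  then y9 is forced to True.
  then y4 is forced to False.
Set y2 = False and propagate.
For the remaining variables, y3 = False, y5 = False, y7 = False, y8 = False, y10 = True, y11 = True works.
Every clause has at least one true literal under this assignment.
So y1=True, y2=False, y3=False, y4=False, y5=False, y6=True, y7=False, y8=False, y9=True, y10=True, y11=True is a satisfying assignment.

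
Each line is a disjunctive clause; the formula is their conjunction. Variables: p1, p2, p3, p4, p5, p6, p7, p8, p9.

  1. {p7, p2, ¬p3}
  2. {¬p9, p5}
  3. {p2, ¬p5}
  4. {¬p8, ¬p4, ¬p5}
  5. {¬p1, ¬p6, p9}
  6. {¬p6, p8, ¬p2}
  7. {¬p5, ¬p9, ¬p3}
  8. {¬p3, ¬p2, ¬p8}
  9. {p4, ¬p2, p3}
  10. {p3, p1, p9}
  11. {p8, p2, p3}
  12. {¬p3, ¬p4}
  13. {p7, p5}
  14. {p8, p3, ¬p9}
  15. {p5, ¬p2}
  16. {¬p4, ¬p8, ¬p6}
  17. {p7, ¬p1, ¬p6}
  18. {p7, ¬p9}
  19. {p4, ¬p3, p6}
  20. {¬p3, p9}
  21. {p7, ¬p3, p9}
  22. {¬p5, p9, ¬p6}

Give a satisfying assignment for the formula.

p7 occurs only positively in the remaining clauses — set p7 = True.
Try p1 = True.
Branch on p2: take p2 = False.
  then p5 is forced to False.
  then p9 is forced to False.
  then p6 is forced to False.
  then p3 is forced to False.
  then p8 is forced to True.
p4 is now unconstrained; take p4 = True.
Every clause has at least one true literal under this assignment.

p1=True, p2=False, p3=False, p4=True, p5=False, p6=False, p7=True, p8=True, p9=False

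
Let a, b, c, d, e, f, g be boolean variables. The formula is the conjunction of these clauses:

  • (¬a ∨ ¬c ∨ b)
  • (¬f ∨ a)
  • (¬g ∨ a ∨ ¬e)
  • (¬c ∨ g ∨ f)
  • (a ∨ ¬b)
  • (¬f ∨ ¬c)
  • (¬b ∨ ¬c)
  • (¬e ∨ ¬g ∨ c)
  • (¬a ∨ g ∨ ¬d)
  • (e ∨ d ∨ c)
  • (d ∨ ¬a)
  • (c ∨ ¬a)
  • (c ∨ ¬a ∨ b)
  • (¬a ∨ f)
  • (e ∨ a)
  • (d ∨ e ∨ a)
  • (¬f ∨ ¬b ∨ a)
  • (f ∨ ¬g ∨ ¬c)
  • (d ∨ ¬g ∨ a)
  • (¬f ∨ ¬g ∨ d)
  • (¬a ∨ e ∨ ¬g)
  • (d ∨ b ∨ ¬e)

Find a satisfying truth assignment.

a = F, b = F, c = F, d = T, e = T, f = F, g = F

Try a = False.
  then f is forced to False.
  then b is forced to False.
  then e is forced to True.
  then g is forced to False.
  then c is forced to False.
  then d is forced to True.
Check each clause:
  1. (¬a ∨ b ∨ ¬c) — ¬c is true.
  2. (¬f ∨ a) — ¬f is true.
  3. (¬g ∨ ¬e ∨ a) — ¬g is true.
  4. (¬c ∨ f ∨ g) — ¬c is true.
  5. (¬b ∨ a) — ¬b is true.
  6. (¬f ∨ ¬c) — ¬f is true.
  7. (¬b ∨ ¬c) — ¬c is true.
  8. (¬e ∨ ¬g ∨ c) — ¬g is true.
  9. (g ∨ ¬a ∨ ¬d) — ¬a is true.
  10. (c ∨ d ∨ e) — d is true.
  11. (¬a ∨ d) — d is true.
  12. (¬a ∨ c) — ¬a is true.
  13. (b ∨ ¬a ∨ c) — ¬a is true.
  14. (¬a ∨ f) — ¬a is true.
  15. (e ∨ a) — e is true.
  16. (e ∨ a ∨ d) — d is true.
  17. (¬f ∨ a ∨ ¬b) — ¬f is true.
  18. (f ∨ ¬c ∨ ¬g) — ¬g is true.
  19. (d ∨ ¬g ∨ a) — d is true.
  20. (¬f ∨ ¬g ∨ d) — ¬g is true.
  21. (e ∨ ¬a ∨ ¬g) — ¬g is true.
  22. (d ∨ ¬e ∨ b) — d is true.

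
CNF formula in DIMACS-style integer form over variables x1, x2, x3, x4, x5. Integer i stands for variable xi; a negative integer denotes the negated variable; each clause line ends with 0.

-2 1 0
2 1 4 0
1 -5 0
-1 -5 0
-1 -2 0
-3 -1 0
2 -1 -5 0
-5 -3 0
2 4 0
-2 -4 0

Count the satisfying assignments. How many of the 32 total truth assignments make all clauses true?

3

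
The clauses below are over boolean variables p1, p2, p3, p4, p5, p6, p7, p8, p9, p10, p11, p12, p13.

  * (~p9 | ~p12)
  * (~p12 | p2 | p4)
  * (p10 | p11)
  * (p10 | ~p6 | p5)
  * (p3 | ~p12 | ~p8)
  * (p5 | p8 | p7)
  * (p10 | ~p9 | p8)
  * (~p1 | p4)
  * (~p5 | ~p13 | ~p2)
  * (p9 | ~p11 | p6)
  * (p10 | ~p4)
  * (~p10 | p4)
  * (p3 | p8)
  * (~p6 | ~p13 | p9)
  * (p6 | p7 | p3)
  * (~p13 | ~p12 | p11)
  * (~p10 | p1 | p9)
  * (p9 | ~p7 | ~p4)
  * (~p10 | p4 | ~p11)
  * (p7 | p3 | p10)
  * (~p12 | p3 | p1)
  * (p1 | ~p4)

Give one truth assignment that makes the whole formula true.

Pure literal: p12 appears only negated; assign p12 = False.
Pure literal: p13 appears only negated; assign p13 = False.
Branch on p1: take p1 = False.
  then p4 is forced to False.
  then p10 is forced to False.
  then p11 is forced to True.
Set p3 = False and propagate.
  then p8 is forced to True.
  then p7 is forced to True.
The remaining clauses are satisfied by p2 = False, p5 = True, p6 = True, p9 = False.
Every clause has at least one true literal under this assignment.

p1=0, p2=0, p3=0, p4=0, p5=1, p6=1, p7=1, p8=1, p9=0, p10=0, p11=1, p12=0, p13=0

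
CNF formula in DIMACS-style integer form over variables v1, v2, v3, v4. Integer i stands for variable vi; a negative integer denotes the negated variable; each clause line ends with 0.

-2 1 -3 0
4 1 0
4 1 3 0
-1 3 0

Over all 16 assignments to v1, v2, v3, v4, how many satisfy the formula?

7

Split on v1, then v3.
  v1=T, v3=T: remaining (v2,v4) ∈ {(F,F); (F,T); (T,F); (T,T)} — 4.
  v1=T, v3=F: a clause becomes empty — 0.
  v1=F, v3=T: remaining (v2,v4) ∈ {(F,T)} — 1.
  v1=F, v3=F: remaining (v2,v4) ∈ {(F,T); (T,T)} — 2.
Total: 4 + 0 + 1 + 2 = 7.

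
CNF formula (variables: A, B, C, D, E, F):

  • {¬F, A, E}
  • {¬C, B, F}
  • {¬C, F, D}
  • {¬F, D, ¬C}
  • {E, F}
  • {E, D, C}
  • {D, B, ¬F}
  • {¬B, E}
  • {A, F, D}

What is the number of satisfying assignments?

20

Case analysis on F and D:
  F=T, D=T: C free; 5 ways for (A,B,E) × 2^1 = 10.
  F=T, D=F: remaining (A,B,C,E) ∈ {(F,T,F,T); (T,T,F,T)} — 2.
  F=F, D=T: A free; 3 ways for (B,C,E) × 2^1 = 6.
  F=F, D=F: remaining (A,B,C,E) ∈ {(T,F,F,T); (T,T,F,T)} — 2.
Total: 10 + 2 + 6 + 2 = 20.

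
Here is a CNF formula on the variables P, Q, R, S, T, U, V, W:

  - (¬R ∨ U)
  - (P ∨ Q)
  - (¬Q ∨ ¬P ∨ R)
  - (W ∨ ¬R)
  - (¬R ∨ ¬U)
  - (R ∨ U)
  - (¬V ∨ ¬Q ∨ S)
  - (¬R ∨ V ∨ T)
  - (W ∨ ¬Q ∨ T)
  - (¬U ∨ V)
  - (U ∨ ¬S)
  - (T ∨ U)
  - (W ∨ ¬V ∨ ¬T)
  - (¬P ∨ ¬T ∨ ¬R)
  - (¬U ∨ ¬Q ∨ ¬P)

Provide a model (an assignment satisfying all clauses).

P=T, Q=F, R=F, S=T, T=F, U=T, V=T, W=F

Check each clause:
  1. (¬R ∨ U) — ¬R is true.
  2. (Q ∨ P) — P is true.
  3. (¬P ∨ R ∨ ¬Q) — ¬Q is true.
  4. (¬R ∨ W) — ¬R is true.
  5. (¬U ∨ ¬R) — ¬R is true.
  6. (R ∨ U) — U is true.
  7. (¬Q ∨ S ∨ ¬V) — S is true.
  8. (V ∨ T ∨ ¬R) — ¬R is true.
  9. (T ∨ W ∨ ¬Q) — ¬Q is true.
  10. (V ∨ ¬U) — V is true.
  11. (¬S ∨ U) — U is true.
  12. (U ∨ T) — U is true.
  13. (W ∨ ¬V ∨ ¬T) — ¬T is true.
  14. (¬R ∨ ¬T ∨ ¬P) — ¬T is true.
  15. (¬P ∨ ¬U ∨ ¬Q) — ¬Q is true.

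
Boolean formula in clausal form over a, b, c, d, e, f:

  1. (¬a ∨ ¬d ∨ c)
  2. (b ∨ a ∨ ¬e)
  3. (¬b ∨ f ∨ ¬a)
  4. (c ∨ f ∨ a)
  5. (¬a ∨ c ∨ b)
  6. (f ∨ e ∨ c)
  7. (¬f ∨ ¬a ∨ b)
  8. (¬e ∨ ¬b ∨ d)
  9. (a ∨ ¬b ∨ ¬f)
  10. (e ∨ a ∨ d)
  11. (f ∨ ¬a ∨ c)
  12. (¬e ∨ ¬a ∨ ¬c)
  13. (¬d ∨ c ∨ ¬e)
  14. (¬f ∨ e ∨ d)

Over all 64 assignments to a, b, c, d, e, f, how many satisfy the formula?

8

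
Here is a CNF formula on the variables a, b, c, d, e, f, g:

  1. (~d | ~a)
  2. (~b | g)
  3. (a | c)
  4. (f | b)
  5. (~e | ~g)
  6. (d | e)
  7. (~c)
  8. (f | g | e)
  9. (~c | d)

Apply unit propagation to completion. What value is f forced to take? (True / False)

True

(~c) is a unit clause: c = False.
(a | c): since c = False, the clause reduces to (a). a = True.
In (~a | ~d), ~a is now false; ~d must hold, so d = False.
From (e | d) and d = False: e = True.
From (~e | ~g) and e = True: g = False.
(~b | g): since g = False, the clause reduces to (~b). b = False.
(f | b) with b = False leaves only f, so f = True.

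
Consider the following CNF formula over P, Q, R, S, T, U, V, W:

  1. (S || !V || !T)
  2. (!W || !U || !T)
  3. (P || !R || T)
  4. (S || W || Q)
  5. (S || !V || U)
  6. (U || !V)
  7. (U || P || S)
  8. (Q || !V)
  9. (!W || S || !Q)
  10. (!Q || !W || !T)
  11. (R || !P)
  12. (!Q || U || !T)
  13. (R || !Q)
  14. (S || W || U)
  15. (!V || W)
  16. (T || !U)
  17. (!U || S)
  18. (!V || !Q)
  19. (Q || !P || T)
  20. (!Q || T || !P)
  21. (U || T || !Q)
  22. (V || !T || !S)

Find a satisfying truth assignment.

P = T, Q = F, R = T, S = F, T = T, U = F, V = F, W = T

Check each clause:
  1. (!T || S || !V) — !V is true.
  2. (!W || !T || !U) — !U is true.
  3. (T || P || !R) — P is true.
  4. (S || W || Q) — W is true.
  5. (S || !V || U) — !V is true.
  6. (U || !V) — !V is true.
  7. (U || P || S) — P is true.
  8. (Q || !V) — !V is true.
  9. (!W || !Q || S) — !Q is true.
  10. (!Q || !T || !W) — !Q is true.
  11. (R || !P) — R is true.
  12. (!T || !Q || U) — !Q is true.
  13. (!Q || R) — R is true.
  14. (S || U || W) — W is true.
  15. (!V || W) — W is true.
  16. (T || !U) — !U is true.
  17. (!U || S) — !U is true.
  18. (!Q || !V) — !V is true.
  19. (Q || T || !P) — T is true.
  20. (T || !P || !Q) — T is true.
  21. (U || !Q || T) — T is true.
  22. (!T || V || !S) — !S is true.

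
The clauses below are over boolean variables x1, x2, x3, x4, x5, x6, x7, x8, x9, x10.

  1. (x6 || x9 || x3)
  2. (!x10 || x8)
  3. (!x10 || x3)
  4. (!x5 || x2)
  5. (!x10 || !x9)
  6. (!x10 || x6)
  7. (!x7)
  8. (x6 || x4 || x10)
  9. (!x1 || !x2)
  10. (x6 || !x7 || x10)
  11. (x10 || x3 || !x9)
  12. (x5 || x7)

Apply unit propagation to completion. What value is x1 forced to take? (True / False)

Unit clause (!x7) sets x7 = False.
From (x5 || x7) and x7 = False: x5 = True.
From (x2 || !x5) and x5 = True: x2 = True.
In (!x2 || !x1), !x2 is now false; !x1 must hold, so x1 = False.

False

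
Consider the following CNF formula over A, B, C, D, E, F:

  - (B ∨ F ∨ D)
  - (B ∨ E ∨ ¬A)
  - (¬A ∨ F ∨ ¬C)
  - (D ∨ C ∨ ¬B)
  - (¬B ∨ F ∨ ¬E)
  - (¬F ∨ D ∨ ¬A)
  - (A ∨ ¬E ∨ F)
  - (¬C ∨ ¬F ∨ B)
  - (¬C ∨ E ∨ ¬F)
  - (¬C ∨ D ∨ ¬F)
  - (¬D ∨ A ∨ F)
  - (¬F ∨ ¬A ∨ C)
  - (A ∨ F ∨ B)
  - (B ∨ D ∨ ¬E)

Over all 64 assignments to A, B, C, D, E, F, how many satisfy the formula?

Split on F, then A.
  F=T, A=T: remaining (B,C,D,E) ∈ {(T,T,T,T)} — 1.
  F=T, A=F: 6 of the 16 assignments to (B,C,D,E) work.
  F=F, A=T: remaining (B,C,D,E) ∈ {(F,F,T,T); (T,F,T,F)} — 2.
  F=F, A=F: remaining (B,C,D,E) ∈ {(T,T,F,F)} — 1.
Total: 1 + 6 + 2 + 1 = 10.

10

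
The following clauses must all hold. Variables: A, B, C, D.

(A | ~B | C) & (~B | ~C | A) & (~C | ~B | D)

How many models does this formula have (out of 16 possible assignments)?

Split on B, then C.
  B=T, C=T: remaining (A,D) ∈ {(T,T)} — 1.
  B=T, C=F: remaining (A,D) ∈ {(T,F); (T,T)} — 2.
  B=F, C=T: remaining (A,D) ∈ {(F,F); (F,T); (T,F); (T,T)} — 4.
  B=F, C=F: remaining (A,D) ∈ {(F,F); (F,T); (T,F); (T,T)} — 4.
Total: 1 + 2 + 4 + 4 = 11.

11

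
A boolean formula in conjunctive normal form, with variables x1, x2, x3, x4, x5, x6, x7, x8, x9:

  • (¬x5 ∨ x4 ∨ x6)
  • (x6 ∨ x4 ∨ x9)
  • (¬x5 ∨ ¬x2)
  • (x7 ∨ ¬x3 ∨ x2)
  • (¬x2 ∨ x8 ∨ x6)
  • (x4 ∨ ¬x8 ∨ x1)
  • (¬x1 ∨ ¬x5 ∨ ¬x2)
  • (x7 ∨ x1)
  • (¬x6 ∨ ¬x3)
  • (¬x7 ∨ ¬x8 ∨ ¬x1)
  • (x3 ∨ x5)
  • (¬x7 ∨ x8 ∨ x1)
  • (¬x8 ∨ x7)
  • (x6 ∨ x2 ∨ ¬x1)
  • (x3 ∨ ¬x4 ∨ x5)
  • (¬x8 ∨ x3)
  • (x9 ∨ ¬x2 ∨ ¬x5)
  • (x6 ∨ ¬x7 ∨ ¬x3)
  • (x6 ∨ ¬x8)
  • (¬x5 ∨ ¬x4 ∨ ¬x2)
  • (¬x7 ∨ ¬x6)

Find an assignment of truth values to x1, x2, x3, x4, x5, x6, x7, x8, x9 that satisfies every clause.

x1=1  x2=0  x3=0  x4=1  x5=1  x6=1  x7=0  x8=0  x9=1

Check each clause:
  1. (¬x5 ∨ x4 ∨ x6) — x4 is true.
  2. (x9 ∨ x4 ∨ x6) — x9 is true.
  3. (¬x5 ∨ ¬x2) — ¬x2 is true.
  4. (x2 ∨ x7 ∨ ¬x3) — ¬x3 is true.
  5. (x8 ∨ ¬x2 ∨ x6) — ¬x2 is true.
  6. (¬x8 ∨ x1 ∨ x4) — ¬x8 is true.
  7. (¬x1 ∨ ¬x5 ∨ ¬x2) — ¬x2 is true.
  8. (x7 ∨ x1) — x1 is true.
  9. (¬x6 ∨ ¬x3) — ¬x3 is true.
  10. (¬x7 ∨ ¬x1 ∨ ¬x8) — ¬x8 is true.
  11. (x3 ∨ x5) — x5 is true.
  12. (x1 ∨ ¬x7 ∨ x8) — x1 is true.
  13. (x7 ∨ ¬x8) — ¬x8 is true.
  14. (x2 ∨ x6 ∨ ¬x1) — x6 is true.
  15. (x3 ∨ x5 ∨ ¬x4) — x5 is true.
  16. (x3 ∨ ¬x8) — ¬x8 is true.
  17. (x9 ∨ ¬x2 ∨ ¬x5) — x9 is true.
  18. (x6 ∨ ¬x3 ∨ ¬x7) — ¬x7 is true.
  19. (¬x8 ∨ x6) — ¬x8 is true.
  20. (¬x5 ∨ ¬x2 ∨ ¬x4) — ¬x2 is true.
  21. (¬x7 ∨ ¬x6) — ¬x7 is true.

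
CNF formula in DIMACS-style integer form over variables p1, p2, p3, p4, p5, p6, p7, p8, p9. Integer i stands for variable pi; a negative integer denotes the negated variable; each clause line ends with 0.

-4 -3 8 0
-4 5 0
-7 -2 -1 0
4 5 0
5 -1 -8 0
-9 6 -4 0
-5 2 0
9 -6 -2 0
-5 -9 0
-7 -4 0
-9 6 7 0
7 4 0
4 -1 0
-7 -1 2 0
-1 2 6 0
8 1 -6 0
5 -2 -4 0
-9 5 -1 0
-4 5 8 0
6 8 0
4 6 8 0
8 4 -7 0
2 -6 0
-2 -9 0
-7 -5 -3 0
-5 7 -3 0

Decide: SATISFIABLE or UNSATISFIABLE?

SATISFIABLE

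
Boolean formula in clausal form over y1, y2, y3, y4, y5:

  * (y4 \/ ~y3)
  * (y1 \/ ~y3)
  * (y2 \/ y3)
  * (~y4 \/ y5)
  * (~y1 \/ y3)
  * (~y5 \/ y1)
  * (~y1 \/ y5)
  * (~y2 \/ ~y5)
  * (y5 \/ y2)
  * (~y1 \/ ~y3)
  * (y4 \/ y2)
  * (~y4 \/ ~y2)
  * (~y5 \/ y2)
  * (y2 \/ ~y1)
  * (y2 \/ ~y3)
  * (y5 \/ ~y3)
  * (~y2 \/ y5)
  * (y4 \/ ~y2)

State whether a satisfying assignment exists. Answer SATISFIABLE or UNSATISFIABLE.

UNSATISFIABLE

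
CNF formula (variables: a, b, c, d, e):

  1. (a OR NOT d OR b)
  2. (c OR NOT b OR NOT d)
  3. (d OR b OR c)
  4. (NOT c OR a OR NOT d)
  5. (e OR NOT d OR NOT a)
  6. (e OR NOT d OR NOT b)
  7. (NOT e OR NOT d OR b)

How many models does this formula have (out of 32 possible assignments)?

Split on d, then b.
  d=1, b=1: remaining (a,c,e) ∈ {(1,1,1)} — 1.
  d=1, b=0: a clause becomes empty — 0.
  d=0, b=1: a, c, e free → 2^3 = 8.
  d=0, b=0: remaining (a,c,e) ∈ {(0,1,0); (0,1,1); (1,1,0); (1,1,1)} — 4.
Total: 1 + 0 + 8 + 4 = 13.

13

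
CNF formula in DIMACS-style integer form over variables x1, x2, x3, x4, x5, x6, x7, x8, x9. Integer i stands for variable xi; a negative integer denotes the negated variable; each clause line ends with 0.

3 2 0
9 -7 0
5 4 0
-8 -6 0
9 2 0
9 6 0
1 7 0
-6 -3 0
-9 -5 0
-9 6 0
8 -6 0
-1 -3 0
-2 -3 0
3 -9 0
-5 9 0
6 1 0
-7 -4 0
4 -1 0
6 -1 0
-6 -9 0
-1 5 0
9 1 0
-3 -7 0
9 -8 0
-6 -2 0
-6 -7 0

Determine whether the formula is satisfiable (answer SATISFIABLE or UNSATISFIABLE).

x6 = True:
  propagation gives x8=False; an empty clause results — contradiction.
x6 = False:
  propagation gives x9=True; an empty clause results — contradiction.
Every branch closes, so no satisfying assignment exists.

UNSATISFIABLE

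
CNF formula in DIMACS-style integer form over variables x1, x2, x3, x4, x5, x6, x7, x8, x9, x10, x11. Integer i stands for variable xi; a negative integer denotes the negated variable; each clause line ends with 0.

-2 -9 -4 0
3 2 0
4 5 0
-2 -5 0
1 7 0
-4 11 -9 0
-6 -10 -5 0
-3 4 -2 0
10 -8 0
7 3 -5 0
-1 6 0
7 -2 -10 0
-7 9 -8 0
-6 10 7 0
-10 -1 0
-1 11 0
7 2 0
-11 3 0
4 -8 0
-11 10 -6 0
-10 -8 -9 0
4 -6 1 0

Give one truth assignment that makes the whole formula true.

x1=False  x2=False  x3=True  x4=False  x5=True  x6=False  x7=True  x8=False  x9=False  x10=False  x11=False

Check each clause:
  1. (¬x2 ∨ ¬x4 ∨ ¬x9) — ¬x4 is true.
  2. (x2 ∨ x3) — x3 is true.
  3. (x5 ∨ x4) — x5 is true.
  4. (¬x2 ∨ ¬x5) — ¬x2 is true.
  5. (x7 ∨ x1) — x7 is true.
  6. (¬x9 ∨ ¬x4 ∨ x11) — ¬x4 is true.
  7. (¬x5 ∨ ¬x6 ∨ ¬x10) — ¬x6 is true.
  8. (¬x3 ∨ x4 ∨ ¬x2) — ¬x2 is true.
  9. (¬x8 ∨ x10) — ¬x8 is true.
  10. (¬x5 ∨ x7 ∨ x3) — x3 is true.
  11. (x6 ∨ ¬x1) — ¬x1 is true.
  12. (¬x10 ∨ ¬x2 ∨ x7) — x7 is true.
  13. (¬x7 ∨ ¬x8 ∨ x9) — ¬x8 is true.
  14. (¬x6 ∨ x7 ∨ x10) — ¬x6 is true.
  15. (¬x10 ∨ ¬x1) — ¬x1 is true.
  16. (¬x1 ∨ x11) — ¬x1 is true.
  17. (x2 ∨ x7) — x7 is true.
  18. (¬x11 ∨ x3) — x3 is true.
  19. (¬x8 ∨ x4) — ¬x8 is true.
  20. (¬x6 ∨ ¬x11 ∨ x10) — ¬x6 is true.
  21. (¬x10 ∨ ¬x8 ∨ ¬x9) — ¬x8 is true.
  22. (x4 ∨ ¬x6 ∨ x1) — ¬x6 is true.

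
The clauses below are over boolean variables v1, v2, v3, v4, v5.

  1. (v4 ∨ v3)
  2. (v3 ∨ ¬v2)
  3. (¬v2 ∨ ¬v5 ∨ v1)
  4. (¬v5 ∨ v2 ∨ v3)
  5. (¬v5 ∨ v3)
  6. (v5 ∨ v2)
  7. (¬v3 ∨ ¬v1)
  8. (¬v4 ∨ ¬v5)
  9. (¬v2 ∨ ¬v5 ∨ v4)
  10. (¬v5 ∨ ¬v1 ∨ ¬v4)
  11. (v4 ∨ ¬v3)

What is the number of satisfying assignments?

1

Satisfying assignments:
  v1=F v2=T v3=T v4=T v5=F
That's 1 in total.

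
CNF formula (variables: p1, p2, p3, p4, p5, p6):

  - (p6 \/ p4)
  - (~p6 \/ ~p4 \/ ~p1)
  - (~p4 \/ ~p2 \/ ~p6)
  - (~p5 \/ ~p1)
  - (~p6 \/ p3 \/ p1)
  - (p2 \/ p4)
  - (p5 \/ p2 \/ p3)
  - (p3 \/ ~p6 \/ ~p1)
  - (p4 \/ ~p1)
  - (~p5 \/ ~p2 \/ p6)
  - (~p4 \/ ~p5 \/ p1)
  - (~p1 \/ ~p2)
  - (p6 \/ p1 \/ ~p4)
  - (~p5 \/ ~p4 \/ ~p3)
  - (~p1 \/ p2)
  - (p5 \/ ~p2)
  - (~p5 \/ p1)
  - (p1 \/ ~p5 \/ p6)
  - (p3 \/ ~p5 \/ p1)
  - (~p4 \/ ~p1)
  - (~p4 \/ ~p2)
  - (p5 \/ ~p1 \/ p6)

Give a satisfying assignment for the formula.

p1 = 0, p2 = 0, p3 = 1, p4 = 1, p5 = 0, p6 = 1

Check each clause:
  1. (p6 \/ p4) — p4 is true.
  2. (~p4 \/ ~p1 \/ ~p6) — ~p1 is true.
  3. (~p2 \/ ~p6 \/ ~p4) — ~p2 is true.
  4. (~p5 \/ ~p1) — ~p5 is true.
  5. (~p6 \/ p3 \/ p1) — p3 is true.
  6. (p2 \/ p4) — p4 is true.
  7. (p5 \/ p2 \/ p3) — p3 is true.
  8. (~p1 \/ p3 \/ ~p6) — p3 is true.
  9. (p4 \/ ~p1) — p4 is true.
  10. (~p5 \/ p6 \/ ~p2) — ~p5 is true.
  11. (p1 \/ ~p4 \/ ~p5) — ~p5 is true.
  12. (~p1 \/ ~p2) — ~p2 is true.
  13. (~p4 \/ p6 \/ p1) — p6 is true.
  14. (~p5 \/ ~p3 \/ ~p4) — ~p5 is true.
  15. (~p1 \/ p2) — ~p1 is true.
  16. (~p2 \/ p5) — ~p2 is true.
  17. (p1 \/ ~p5) — ~p5 is true.
  18. (~p5 \/ p6 \/ p1) — ~p5 is true.
  19. (p1 \/ p3 \/ ~p5) — p3 is true.
  20. (~p4 \/ ~p1) — ~p1 is true.
  21. (~p2 \/ ~p4) — ~p2 is true.
  22. (p5 \/ p6 \/ ~p1) — ~p1 is true.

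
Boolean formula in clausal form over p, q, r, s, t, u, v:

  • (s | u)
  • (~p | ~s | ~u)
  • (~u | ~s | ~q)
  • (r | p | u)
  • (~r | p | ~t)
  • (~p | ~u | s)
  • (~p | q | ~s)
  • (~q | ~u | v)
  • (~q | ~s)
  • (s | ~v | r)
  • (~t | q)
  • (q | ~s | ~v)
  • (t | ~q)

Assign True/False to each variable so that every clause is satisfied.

Branch on p: take p = False.
For the remaining variables, q = False, r = False, s = True, t = False, u = True, v = False works.

p = False  q = False  r = False  s = True  t = False  u = True  v = False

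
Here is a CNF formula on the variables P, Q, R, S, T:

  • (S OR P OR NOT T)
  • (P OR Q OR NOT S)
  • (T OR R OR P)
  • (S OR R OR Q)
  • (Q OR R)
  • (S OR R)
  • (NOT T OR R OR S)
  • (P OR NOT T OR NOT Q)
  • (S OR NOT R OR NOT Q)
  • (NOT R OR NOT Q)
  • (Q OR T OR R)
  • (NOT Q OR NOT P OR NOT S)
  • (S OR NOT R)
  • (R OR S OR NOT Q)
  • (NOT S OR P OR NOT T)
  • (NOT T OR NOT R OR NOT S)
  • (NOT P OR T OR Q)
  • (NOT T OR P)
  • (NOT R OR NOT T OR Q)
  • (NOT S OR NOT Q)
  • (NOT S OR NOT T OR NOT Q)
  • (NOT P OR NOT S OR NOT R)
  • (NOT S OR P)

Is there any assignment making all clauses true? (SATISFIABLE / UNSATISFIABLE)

UNSATISFIABLE

S = True:
  propagation gives Q=False, P=True, R=True; an empty clause results — contradiction.
S = False:
  propagation gives R=True; an empty clause results — contradiction.
Every branch closes, so no satisfying assignment exists.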